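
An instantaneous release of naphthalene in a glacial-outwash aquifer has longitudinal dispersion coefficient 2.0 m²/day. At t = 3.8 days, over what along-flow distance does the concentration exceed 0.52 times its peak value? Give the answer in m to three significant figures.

The plume is Gaussian with σ = √(2Dt) = √(2 × 2.0 × 3.8) = 3.899 m.
C/C_peak = exp(−Δx²/(2σ²)) = 0.52 ⇒ Δx = σ·√(−2 ln 0.52) = 3.899 × 1.144 = 4.460 m.
Width = 2Δx = 8.92 m.

8.92 m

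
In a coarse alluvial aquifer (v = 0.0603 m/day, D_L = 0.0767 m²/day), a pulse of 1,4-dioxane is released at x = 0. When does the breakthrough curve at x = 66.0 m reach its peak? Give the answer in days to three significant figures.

For the 1D instantaneous-source solution, setting ∂C/∂t = 0 at fixed x gives v²t² + 2Dt − x² = 0, so t = (√(D² + v²x²) − D)/v².
√(D² + v²x²) = √(0.0767² + 0.0603² × 66.0²) = 3.981; v² = 0.00363609.
t = (3.981 − 0.0767)/0.00363609 = 1070 days (vs. the pure-advection estimate x/v = 1090 d).

1070 days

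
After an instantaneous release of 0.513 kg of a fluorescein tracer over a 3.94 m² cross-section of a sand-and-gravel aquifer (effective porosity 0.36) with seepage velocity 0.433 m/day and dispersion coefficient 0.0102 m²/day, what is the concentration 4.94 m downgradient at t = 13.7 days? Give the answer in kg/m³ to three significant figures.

For an instantaneous plane source, C(x,t) = M/(n_e·A·√(4πDt)) · exp(−(x−vt)²/(4Dt)), with n_e·A the pore (flow) area.
Plume center vt = 0.433 × 13.7 = 5.9321 m, so the well at 4.94 m is 0.9921 m upgradient of the peak.
√(4πDt) = 1.325 m, giving peak height M/(n_e·A·√(4πDt)) = 0.513/(0.36 × 3.94 × 1.325) = 0.2730 kg/m³.
(x−vt)²/(4Dt) = (-0.9921)²/(4 × 0.0102 × 13.7) = 1.761; exp(−1.761) = 0.1719.
C = 0.2730 × 0.1719 = 0.0469 kg/m³.

0.0469 kg/m³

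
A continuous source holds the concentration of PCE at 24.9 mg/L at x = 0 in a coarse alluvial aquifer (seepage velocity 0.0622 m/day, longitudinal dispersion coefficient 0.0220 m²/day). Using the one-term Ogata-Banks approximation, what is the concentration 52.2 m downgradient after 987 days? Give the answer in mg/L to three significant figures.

22.9 mg/L

For a continuous step input, C/C₀ ≈ ½·erfc((x−vt)/(2√(Dt))).
vt = 0.0622 × 987 = 61.3914 m and 2√(Dt) = 2√(0.0220 × 987) = 9.320 m.
Argument (x−vt)/(2√(Dt)) = (52.2 − 61.3914)/9.320 = -0.9862; ½·erfc(-0.9862) = 0.9184.
C = 24.9 × 0.9184 = 22.9 mg/L.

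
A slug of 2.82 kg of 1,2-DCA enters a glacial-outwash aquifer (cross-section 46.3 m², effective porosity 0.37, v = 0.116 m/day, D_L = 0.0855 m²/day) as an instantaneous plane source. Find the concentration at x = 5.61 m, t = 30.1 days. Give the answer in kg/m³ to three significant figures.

0.0187 kg/m³

For an instantaneous plane source, C(x,t) = M/(n_e·A·√(4πDt)) · exp(−(x−vt)²/(4Dt)), with n_e·A the pore (flow) area.
Plume center vt = 0.116 × 30.1 = 3.4916 m, so the well at 5.61 m is 2.1184 m downgradient of the peak.
√(4πDt) = 5.687 m, giving peak height M/(n_e·A·√(4πDt)) = 2.82/(0.37 × 46.3 × 5.687) = 0.02895 kg/m³.
(x−vt)²/(4Dt) = (2.1184)²/(4 × 0.0855 × 30.1) = 0.4359; exp(−0.4359) = 0.6467.
C = 0.02895 × 0.6467 = 0.0187 kg/m³.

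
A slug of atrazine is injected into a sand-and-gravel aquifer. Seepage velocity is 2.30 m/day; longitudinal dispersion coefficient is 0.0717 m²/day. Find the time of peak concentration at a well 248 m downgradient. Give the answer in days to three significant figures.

108 days

For the 1D instantaneous-source solution, setting ∂C/∂t = 0 at fixed x gives v²t² + 2Dt − x² = 0, so t = (√(D² + v²x²) − D)/v².
√(D² + v²x²) = √(0.0717² + 2.30² × 248²) = 570.4; v² = 5.29.
t = (570.4 − 0.0717)/5.29 = 108 days (vs. the pure-advection estimate x/v = 108 d).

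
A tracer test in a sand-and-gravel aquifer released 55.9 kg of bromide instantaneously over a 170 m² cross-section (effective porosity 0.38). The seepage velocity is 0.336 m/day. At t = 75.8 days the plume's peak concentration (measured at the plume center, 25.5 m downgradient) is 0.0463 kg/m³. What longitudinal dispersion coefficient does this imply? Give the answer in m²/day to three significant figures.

0.367 m²/day

At the plume center C_max = M/(n_e·A·√(4πDt)), so D = M²/(4πt·(n_e·A·C_max)²).
n_e·A·C_max = 0.38 × 170 × 0.0463 = 2.991 kg/m.
D = 55.9²/(4π × 75.8 × 2.991²) = 0.367 m²/day.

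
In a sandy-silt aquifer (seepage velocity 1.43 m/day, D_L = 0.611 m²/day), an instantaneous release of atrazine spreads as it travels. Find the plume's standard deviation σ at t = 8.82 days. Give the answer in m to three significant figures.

3.28 m

Dispersive spreading gives a Gaussian with σ² = 2Dt; advection only shifts the center.
σ = √(2 × 0.611 × 8.82) = 3.28 m.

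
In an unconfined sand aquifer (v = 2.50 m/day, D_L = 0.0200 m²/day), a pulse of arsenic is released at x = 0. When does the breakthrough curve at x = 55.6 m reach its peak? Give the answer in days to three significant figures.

22.2 days

For the 1D instantaneous-source solution, setting ∂C/∂t = 0 at fixed x gives v²t² + 2Dt − x² = 0, so t = (√(D² + v²x²) − D)/v².
√(D² + v²x²) = √(0.0200² + 2.50² × 55.6²) = 139.0; v² = 6.25.
t = (139.0 − 0.0200)/6.25 = 22.2 days (vs. the pure-advection estimate x/v = 22.2 d).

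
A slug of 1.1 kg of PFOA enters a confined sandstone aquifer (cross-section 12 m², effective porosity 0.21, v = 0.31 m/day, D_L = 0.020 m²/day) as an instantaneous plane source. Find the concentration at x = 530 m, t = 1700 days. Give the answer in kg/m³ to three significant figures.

For an instantaneous plane source, C(x,t) = M/(n_e·A·√(4πDt)) · exp(−(x−vt)²/(4Dt)), with n_e·A the pore (flow) area.
Plume center vt = 0.31 × 1700 = 527 m, so the well at 530 m is 3 m downgradient of the peak.
√(4πDt) = 20.67 m, giving peak height M/(n_e·A·√(4πDt)) = 1.1/(0.21 × 12 × 20.67) = 0.02112 kg/m³.
(x−vt)²/(4Dt) = (3)²/(4 × 0.020 × 1700) = 0.06618; exp(−0.06618) = 0.9360.
C = 0.02112 × 0.9360 = 0.0198 kg/m³.

0.0198 kg/m³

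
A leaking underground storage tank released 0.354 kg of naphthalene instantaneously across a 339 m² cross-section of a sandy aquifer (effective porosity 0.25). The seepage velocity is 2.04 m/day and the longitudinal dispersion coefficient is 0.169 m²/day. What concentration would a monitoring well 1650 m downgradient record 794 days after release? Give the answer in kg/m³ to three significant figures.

1.85e-05 kg/m³

For an instantaneous plane source, C(x,t) = M/(n_e·A·√(4πDt)) · exp(−(x−vt)²/(4Dt)), with n_e·A the pore (flow) area.
Plume center vt = 2.04 × 794 = 1619.76 m, so the well at 1650 m is 30.24 m downgradient of the peak.
√(4πDt) = 41.06 m, giving peak height M/(n_e·A·√(4πDt)) = 0.354/(0.25 × 339 × 41.06) = 0.0001017 kg/m³.
(x−vt)²/(4Dt) = (30.24)²/(4 × 0.169 × 794) = 1.704; exp(−1.704) = 0.1820.
C = 0.0001017 × 0.1820 = 1.85e-05 kg/m³.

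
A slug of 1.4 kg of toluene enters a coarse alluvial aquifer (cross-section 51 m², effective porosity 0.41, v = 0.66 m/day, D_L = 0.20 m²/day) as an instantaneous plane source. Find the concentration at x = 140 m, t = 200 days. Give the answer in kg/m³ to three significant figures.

0.00200 kg/m³

For an instantaneous plane source, C(x,t) = M/(n_e·A·√(4πDt)) · exp(−(x−vt)²/(4Dt)), with n_e·A the pore (flow) area.
Plume center vt = 0.66 × 200 = 132 m, so the well at 140 m is 8 m downgradient of the peak.
√(4πDt) = 22.42 m, giving peak height M/(n_e·A·√(4πDt)) = 1.4/(0.41 × 51 × 22.42) = 0.002986 kg/m³.
(x−vt)²/(4Dt) = (8)²/(4 × 0.20 × 200) = 0.4000; exp(−0.4000) = 0.6703.
C = 0.002986 × 0.6703 = 0.00200 kg/m³.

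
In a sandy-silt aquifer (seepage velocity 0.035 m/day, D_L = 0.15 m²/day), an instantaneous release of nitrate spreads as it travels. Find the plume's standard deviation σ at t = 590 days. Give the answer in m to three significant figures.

13.3 m

Dispersive spreading gives a Gaussian with σ² = 2Dt; advection only shifts the center.
σ = √(2 × 0.15 × 590) = 13.3 m.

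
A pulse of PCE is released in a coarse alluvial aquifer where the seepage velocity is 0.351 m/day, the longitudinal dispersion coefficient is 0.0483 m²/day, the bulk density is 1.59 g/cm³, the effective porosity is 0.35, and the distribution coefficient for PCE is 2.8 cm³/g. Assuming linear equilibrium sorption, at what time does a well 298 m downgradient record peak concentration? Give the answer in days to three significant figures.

Retardation factor R = 1 + ρ_b·K_d/n = 1 + 1.59 × 2.8/0.35 = 13.72.
Sorption retards both mechanisms: v_R = v/R = 0.02558 m/day, D_R = D/R = 0.003520 m²/day.
Peak time from v_R²t² + 2D_R t − x² = 0: t = (√(D_R² + v_R²x²) − D_R)/v_R².
√(D_R² + v_R²x²) = √(0.003520² + 0.02558² × 298²) = 7.623; v_R² = 0.0006543.
t = (7.623 − 0.003520)/0.0006543 = 11600 days.

11600 days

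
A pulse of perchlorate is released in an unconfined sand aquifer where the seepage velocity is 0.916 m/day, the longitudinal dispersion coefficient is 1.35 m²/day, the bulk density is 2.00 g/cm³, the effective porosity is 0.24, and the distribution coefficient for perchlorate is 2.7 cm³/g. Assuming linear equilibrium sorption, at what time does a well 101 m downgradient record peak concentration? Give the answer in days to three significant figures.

Retardation factor R = 1 + ρ_b·K_d/n = 1 + 2.00 × 2.7/0.24 = 23.50.
Sorption retards both mechanisms: v_R = v/R = 0.03898 m/day, D_R = D/R = 0.05745 m²/day.
Peak time from v_R²t² + 2D_R t − x² = 0: t = (√(D_R² + v_R²x²) − D_R)/v_R².
√(D_R² + v_R²x²) = √(0.05745² + 0.03898² × 101²) = 3.937; v_R² = 0.001519.
t = (3.937 − 0.05745)/0.001519 = 2550 days.

2550 days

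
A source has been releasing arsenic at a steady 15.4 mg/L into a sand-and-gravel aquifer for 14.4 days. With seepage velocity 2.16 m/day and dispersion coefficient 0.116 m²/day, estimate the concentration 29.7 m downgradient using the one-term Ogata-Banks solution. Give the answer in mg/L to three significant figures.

12.0 mg/L

For a continuous step input, C/C₀ ≈ ½·erfc((x−vt)/(2√(Dt))).
vt = 2.16 × 14.4 = 31.104 m and 2√(Dt) = 2√(0.116 × 14.4) = 2.585 m.
Argument (x−vt)/(2√(Dt)) = (29.7 − 31.104)/2.585 = -0.5431; ½·erfc(-0.5431) = 0.7788.
C = 15.4 × 0.7788 = 12.0 mg/L.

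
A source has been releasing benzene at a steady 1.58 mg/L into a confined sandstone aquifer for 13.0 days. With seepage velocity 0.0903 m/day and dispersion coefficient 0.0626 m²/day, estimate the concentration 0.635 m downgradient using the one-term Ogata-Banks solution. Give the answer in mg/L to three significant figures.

1.05 mg/L

For a continuous step input, C/C₀ ≈ ½·erfc((x−vt)/(2√(Dt))).
vt = 0.0903 × 13.0 = 1.1739 m and 2√(Dt) = 2√(0.0626 × 13.0) = 1.804 m.
Argument (x−vt)/(2√(Dt)) = (0.635 − 1.1739)/1.804 = -0.2987; ½·erfc(-0.2987) = 0.6636.
C = 1.58 × 0.6636 = 1.05 mg/L.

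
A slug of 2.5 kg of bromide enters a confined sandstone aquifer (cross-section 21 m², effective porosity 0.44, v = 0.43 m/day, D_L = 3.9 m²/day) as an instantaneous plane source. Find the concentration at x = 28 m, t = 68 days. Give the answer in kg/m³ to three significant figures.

0.00468 kg/m³

For an instantaneous plane source, C(x,t) = M/(n_e·A·√(4πDt)) · exp(−(x−vt)²/(4Dt)), with n_e·A the pore (flow) area.
Plume center vt = 0.43 × 68 = 29.24 m, so the well at 28 m is 1.24 m upgradient of the peak.
√(4πDt) = 57.73 m, giving peak height M/(n_e·A·√(4πDt)) = 2.5/(0.44 × 21 × 57.73) = 0.004687 kg/m³.
(x−vt)²/(4Dt) = (-1.24)²/(4 × 3.9 × 68) = 0.001449; exp(−0.001449) = 0.9986.
C = 0.004687 × 0.9986 = 0.00468 kg/m³.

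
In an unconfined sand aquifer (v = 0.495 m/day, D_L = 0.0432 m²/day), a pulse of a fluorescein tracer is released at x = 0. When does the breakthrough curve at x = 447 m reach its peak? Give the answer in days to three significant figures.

For the 1D instantaneous-source solution, setting ∂C/∂t = 0 at fixed x gives v²t² + 2Dt − x² = 0, so t = (√(D² + v²x²) − D)/v².
√(D² + v²x²) = √(0.0432² + 0.495² × 447²) = 221.3; v² = 0.245025.
t = (221.3 − 0.0432)/0.245025 = 903 days (vs. the pure-advection estimate x/v = 903 d).

903 days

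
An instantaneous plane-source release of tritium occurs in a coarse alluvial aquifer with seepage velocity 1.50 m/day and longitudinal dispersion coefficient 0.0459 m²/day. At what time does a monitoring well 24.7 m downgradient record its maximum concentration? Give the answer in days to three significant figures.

16.4 days

For the 1D instantaneous-source solution, setting ∂C/∂t = 0 at fixed x gives v²t² + 2Dt − x² = 0, so t = (√(D² + v²x²) − D)/v².
√(D² + v²x²) = √(0.0459² + 1.50² × 24.7²) = 37.05; v² = 2.25.
t = (37.05 − 0.0459)/2.25 = 16.4 days (vs. the pure-advection estimate x/v = 16.5 d).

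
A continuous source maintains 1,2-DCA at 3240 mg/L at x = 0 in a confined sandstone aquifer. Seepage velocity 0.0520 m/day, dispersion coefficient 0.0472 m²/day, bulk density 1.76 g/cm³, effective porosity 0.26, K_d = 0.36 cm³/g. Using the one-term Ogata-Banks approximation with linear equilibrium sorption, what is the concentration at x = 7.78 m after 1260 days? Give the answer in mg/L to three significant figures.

Retardation factor R = 1 + ρ_b·K_d/n = 1 + 1.76 × 0.36/0.26 = 3.437.
Sorption retards both mechanisms: v_R = v/R = 0.01513 m/day, D_R = D/R = 0.01373 m²/day.
v_R·t = 0.01513 × 1260 = 19.0638 m; 2√(D_R t) = 8.319 m; argument = (7.78 − 19.0638)/8.319 = -1.356.
C = C₀ × ½·erfc(-1.356) = 3240 × 0.9724 = 3150 mg/L.

3150 mg/L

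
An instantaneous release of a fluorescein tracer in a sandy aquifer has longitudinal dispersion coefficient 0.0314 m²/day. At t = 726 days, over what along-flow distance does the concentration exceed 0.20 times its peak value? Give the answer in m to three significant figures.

The plume is Gaussian with σ = √(2Dt) = √(2 × 0.0314 × 726) = 6.752 m.
C/C_peak = exp(−Δx²/(2σ²)) = 0.20 ⇒ Δx = σ·√(−2 ln 0.20) = 6.752 × 1.794 = 12.11 m.
Width = 2Δx = 24.2 m.

24.2 m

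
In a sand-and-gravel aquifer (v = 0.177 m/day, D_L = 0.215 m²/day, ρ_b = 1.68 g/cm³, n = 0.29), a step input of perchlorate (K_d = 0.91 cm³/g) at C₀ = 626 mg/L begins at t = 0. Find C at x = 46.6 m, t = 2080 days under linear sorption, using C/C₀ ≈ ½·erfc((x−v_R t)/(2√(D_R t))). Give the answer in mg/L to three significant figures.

Retardation factor R = 1 + ρ_b·K_d/n = 1 + 1.68 × 0.91/0.29 = 6.272.
Sorption retards both mechanisms: v_R = v/R = 0.02822 m/day, D_R = D/R = 0.03428 m²/day.
v_R·t = 0.02822 × 2080 = 58.6976 m; 2√(D_R t) = 16.89 m; argument = (46.6 − 58.6976)/16.89 = -0.7163.
C = C₀ × ½·erfc(-0.7163) = 626 × 0.8445 = 529 mg/L.

529 mg/L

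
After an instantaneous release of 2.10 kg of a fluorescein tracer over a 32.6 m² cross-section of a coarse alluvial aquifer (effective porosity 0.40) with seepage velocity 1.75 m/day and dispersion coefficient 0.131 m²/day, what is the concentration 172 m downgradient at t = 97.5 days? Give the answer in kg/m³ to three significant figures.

0.0122 kg/m³

For an instantaneous plane source, C(x,t) = M/(n_e·A·√(4πDt)) · exp(−(x−vt)²/(4Dt)), with n_e·A the pore (flow) area.
Plume center vt = 1.75 × 97.5 = 170.625 m, so the well at 172 m is 1.375 m downgradient of the peak.
√(4πDt) = 12.67 m, giving peak height M/(n_e·A·√(4πDt)) = 2.10/(0.40 × 32.6 × 12.67) = 0.01271 kg/m³.
(x−vt)²/(4Dt) = (1.375)²/(4 × 0.131 × 97.5) = 0.03701; exp(−0.03701) = 0.9637.
C = 0.01271 × 0.9637 = 0.0122 kg/m³.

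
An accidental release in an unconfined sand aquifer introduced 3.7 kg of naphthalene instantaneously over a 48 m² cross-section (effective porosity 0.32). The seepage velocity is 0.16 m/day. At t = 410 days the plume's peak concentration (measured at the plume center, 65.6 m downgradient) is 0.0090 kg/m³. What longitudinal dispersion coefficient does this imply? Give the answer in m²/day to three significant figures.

At the plume center C_max = M/(n_e·A·√(4πDt)), so D = M²/(4πt·(n_e·A·C_max)²).
n_e·A·C_max = 0.32 × 48 × 0.0090 = 0.1382 kg/m.
D = 3.7²/(4π × 410 × 0.1382²) = 0.139 m²/day.

0.139 m²/day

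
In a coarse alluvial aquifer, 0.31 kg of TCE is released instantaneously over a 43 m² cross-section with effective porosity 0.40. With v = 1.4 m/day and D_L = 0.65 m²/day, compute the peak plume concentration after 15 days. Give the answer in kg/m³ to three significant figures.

0.00163 kg/m³

The peak of an instantaneous 1D plume sits at x = vt; there the Gaussian factor is 1 and C_max = M/(n_e·A·√(4πDt)), where n_e·A is the pore area the mass is dissolved in.
√(4πDt) = √(4π × 0.65 × 15) = 11.07 m, so C_max = 0.31/(0.40 × 43 × 11.07) = 0.00163 kg/m³.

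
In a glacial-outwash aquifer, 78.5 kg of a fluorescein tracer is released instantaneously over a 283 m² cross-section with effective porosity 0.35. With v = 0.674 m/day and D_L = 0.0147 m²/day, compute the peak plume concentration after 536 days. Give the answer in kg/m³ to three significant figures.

0.0796 kg/m³

The peak of an instantaneous 1D plume sits at x = vt; there the Gaussian factor is 1 and C_max = M/(n_e·A·√(4πDt)), where n_e·A is the pore area the mass is dissolved in.
√(4πDt) = √(4π × 0.0147 × 536) = 9.951 m, so C_max = 78.5/(0.35 × 283 × 9.951) = 0.0796 kg/m³.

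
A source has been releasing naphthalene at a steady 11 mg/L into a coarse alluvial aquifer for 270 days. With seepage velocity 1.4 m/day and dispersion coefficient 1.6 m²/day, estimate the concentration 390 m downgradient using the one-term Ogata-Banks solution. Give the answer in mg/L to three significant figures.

For a continuous step input, C/C₀ ≈ ½·erfc((x−vt)/(2√(Dt))).
vt = 1.4 × 270 = 378 m and 2√(Dt) = 2√(1.6 × 270) = 41.57 m.
Argument (x−vt)/(2√(Dt)) = (390 − 378)/41.57 = 0.2887; ½·erfc(0.2887) = 0.3415.
C = 11 × 0.3415 = 3.76 mg/L.

3.76 mg/L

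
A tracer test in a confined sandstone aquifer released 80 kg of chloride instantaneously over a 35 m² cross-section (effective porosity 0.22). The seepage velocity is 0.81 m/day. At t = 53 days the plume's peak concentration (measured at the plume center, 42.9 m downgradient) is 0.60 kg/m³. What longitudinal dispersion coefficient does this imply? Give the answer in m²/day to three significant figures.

At the plume center C_max = M/(n_e·A·√(4πDt)), so D = M²/(4πt·(n_e·A·C_max)²).
n_e·A·C_max = 0.22 × 35 × 0.60 = 4.620 kg/m.
D = 80²/(4π × 53 × 4.620²) = 0.450 m²/day.

0.450 m²/day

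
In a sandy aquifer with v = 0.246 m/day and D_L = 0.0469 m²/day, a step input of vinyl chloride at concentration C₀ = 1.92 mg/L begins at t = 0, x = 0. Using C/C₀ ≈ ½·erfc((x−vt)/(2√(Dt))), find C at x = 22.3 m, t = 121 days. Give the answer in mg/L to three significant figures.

1.89 mg/L

For a continuous step input, C/C₀ ≈ ½·erfc((x−vt)/(2√(Dt))).
vt = 0.246 × 121 = 29.766 m and 2√(Dt) = 2√(0.0469 × 121) = 4.764 m.
Argument (x−vt)/(2√(Dt)) = (22.3 − 29.766)/4.764 = -1.567; ½·erfc(-1.567) = 0.9867.
C = 1.92 × 0.9867 = 1.89 mg/L.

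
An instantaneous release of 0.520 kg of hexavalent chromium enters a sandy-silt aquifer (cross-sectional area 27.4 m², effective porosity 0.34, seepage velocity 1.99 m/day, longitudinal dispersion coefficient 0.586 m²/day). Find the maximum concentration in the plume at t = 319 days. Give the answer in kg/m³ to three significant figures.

The peak of an instantaneous 1D plume sits at x = vt; there the Gaussian factor is 1 and C_max = M/(n_e·A·√(4πDt)), where n_e·A is the pore area the mass is dissolved in.
√(4πDt) = √(4π × 0.586 × 319) = 48.47 m, so C_max = 0.520/(0.34 × 27.4 × 48.47) = 0.00115 kg/m³.

0.00115 kg/m³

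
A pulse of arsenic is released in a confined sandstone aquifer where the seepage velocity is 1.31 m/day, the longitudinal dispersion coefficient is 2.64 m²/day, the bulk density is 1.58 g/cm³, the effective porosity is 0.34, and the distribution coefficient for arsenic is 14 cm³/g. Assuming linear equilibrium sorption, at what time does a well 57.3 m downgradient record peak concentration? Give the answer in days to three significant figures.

2790 days

Retardation factor R = 1 + ρ_b·K_d/n = 1 + 1.58 × 14/0.34 = 66.06.
Sorption retards both mechanisms: v_R = v/R = 0.01983 m/day, D_R = D/R = 0.03996 m²/day.
Peak time from v_R²t² + 2D_R t − x² = 0: t = (√(D_R² + v_R²x²) − D_R)/v_R².
√(D_R² + v_R²x²) = √(0.03996² + 0.01983² × 57.3²) = 1.137; v_R² = 0.0003932.
t = (1.137 − 0.03996)/0.0003932 = 2790 days.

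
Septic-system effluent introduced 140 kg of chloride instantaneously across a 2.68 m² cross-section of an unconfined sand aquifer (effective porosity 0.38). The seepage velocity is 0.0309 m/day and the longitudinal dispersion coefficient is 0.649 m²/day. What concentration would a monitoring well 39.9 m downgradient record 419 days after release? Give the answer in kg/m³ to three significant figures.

For an instantaneous plane source, C(x,t) = M/(n_e·A·√(4πDt)) · exp(−(x−vt)²/(4Dt)), with n_e·A the pore (flow) area.
Plume center vt = 0.0309 × 419 = 12.9471 m, so the well at 39.9 m is 26.9529 m downgradient of the peak.
√(4πDt) = 58.46 m, giving peak height M/(n_e·A·√(4πDt)) = 140/(0.38 × 2.68 × 58.46) = 2.352 kg/m³.
(x−vt)²/(4Dt) = (26.9529)²/(4 × 0.649 × 419) = 0.6679; exp(−0.6679) = 0.5128.
C = 2.352 × 0.5128 = 1.21 kg/m³.

1.21 kg/m³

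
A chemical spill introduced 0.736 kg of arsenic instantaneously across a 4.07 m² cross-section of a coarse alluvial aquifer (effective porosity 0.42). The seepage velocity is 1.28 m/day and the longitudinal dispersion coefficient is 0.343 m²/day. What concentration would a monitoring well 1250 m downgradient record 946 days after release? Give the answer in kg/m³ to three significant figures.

0.00207 kg/m³

For an instantaneous plane source, C(x,t) = M/(n_e·A·√(4πDt)) · exp(−(x−vt)²/(4Dt)), with n_e·A the pore (flow) area.
Plume center vt = 1.28 × 946 = 1210.88 m, so the well at 1250 m is 39.12 m downgradient of the peak.
√(4πDt) = 63.86 m, giving peak height M/(n_e·A·√(4πDt)) = 0.736/(0.42 × 4.07 × 63.86) = 0.006742 kg/m³.
(x−vt)²/(4Dt) = (39.12)²/(4 × 0.343 × 946) = 1.179; exp(−1.179) = 0.3076.
C = 0.006742 × 0.3076 = 0.00207 kg/m³.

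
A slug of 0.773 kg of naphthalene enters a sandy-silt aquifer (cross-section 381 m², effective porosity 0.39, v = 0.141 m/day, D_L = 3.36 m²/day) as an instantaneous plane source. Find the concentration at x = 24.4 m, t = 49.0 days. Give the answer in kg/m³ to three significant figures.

For an instantaneous plane source, C(x,t) = M/(n_e·A·√(4πDt)) · exp(−(x−vt)²/(4Dt)), with n_e·A the pore (flow) area.
Plume center vt = 0.141 × 49.0 = 6.909 m, so the well at 24.4 m is 17.491 m downgradient of the peak.
√(4πDt) = 45.49 m, giving peak height M/(n_e·A·√(4πDt)) = 0.773/(0.39 × 381 × 45.49) = 0.0001144 kg/m³.
(x−vt)²/(4Dt) = (17.491)²/(4 × 3.36 × 49.0) = 0.4646; exp(−0.4646) = 0.6284.
C = 0.0001144 × 0.6284 = 7.19e-05 kg/m³.

7.19e-05 kg/m³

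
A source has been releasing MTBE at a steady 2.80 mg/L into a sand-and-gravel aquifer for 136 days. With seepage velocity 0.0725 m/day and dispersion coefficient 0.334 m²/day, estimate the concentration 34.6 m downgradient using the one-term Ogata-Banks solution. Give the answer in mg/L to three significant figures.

For a continuous step input, C/C₀ ≈ ½·erfc((x−vt)/(2√(Dt))).
vt = 0.0725 × 136 = 9.86 m and 2√(Dt) = 2√(0.334 × 136) = 13.48 m.
Argument (x−vt)/(2√(Dt)) = (34.6 − 9.86)/13.48 = 1.835; ½·erfc(1.835) = 0.004728.
C = 2.80 × 0.004728 = 0.0132 mg/L.

0.0132 mg/L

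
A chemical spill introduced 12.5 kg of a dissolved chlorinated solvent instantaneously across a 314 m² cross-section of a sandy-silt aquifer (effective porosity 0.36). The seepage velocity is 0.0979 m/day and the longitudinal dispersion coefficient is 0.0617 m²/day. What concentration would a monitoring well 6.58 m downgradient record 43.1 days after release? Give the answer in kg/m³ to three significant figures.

For an instantaneous plane source, C(x,t) = M/(n_e·A·√(4πDt)) · exp(−(x−vt)²/(4Dt)), with n_e·A the pore (flow) area.
Plume center vt = 0.0979 × 43.1 = 4.21949 m, so the well at 6.58 m is 2.36051 m downgradient of the peak.
√(4πDt) = 5.781 m, giving peak height M/(n_e·A·√(4πDt)) = 12.5/(0.36 × 314 × 5.781) = 0.01913 kg/m³.
(x−vt)²/(4Dt) = (2.36051)²/(4 × 0.0617 × 43.1) = 0.5238; exp(−0.5238) = 0.5923.
C = 0.01913 × 0.5923 = 0.0113 kg/m³.

0.0113 kg/m³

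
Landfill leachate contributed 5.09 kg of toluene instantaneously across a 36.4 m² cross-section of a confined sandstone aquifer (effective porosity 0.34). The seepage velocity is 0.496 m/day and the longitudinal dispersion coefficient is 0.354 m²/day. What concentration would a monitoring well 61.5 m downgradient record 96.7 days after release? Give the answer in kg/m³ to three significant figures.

For an instantaneous plane source, C(x,t) = M/(n_e·A·√(4πDt)) · exp(−(x−vt)²/(4Dt)), with n_e·A the pore (flow) area.
Plume center vt = 0.496 × 96.7 = 47.9632 m, so the well at 61.5 m is 13.5368 m downgradient of the peak.
√(4πDt) = 20.74 m, giving peak height M/(n_e·A·√(4πDt)) = 5.09/(0.34 × 36.4 × 20.74) = 0.01983 kg/m³.
(x−vt)²/(4Dt) = (13.5368)²/(4 × 0.354 × 96.7) = 1.338; exp(−1.338) = 0.2624.
C = 0.01983 × 0.2624 = 0.00520 kg/m³.

0.00520 kg/m³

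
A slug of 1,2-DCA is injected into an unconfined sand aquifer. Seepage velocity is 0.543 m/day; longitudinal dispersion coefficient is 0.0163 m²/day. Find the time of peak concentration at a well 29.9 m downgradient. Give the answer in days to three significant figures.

55.0 days

For the 1D instantaneous-source solution, setting ∂C/∂t = 0 at fixed x gives v²t² + 2Dt − x² = 0, so t = (√(D² + v²x²) − D)/v².
√(D² + v²x²) = √(0.0163² + 0.543² × 29.9²) = 16.24; v² = 0.294849.
t = (16.24 − 0.0163)/0.294849 = 55.0 days (vs. the pure-advection estimate x/v = 55.1 d).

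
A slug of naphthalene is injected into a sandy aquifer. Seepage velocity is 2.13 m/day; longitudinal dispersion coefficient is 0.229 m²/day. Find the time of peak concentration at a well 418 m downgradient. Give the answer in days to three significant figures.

196 days

For the 1D instantaneous-source solution, setting ∂C/∂t = 0 at fixed x gives v²t² + 2Dt − x² = 0, so t = (√(D² + v²x²) − D)/v².
√(D² + v²x²) = √(0.229² + 2.13² × 418²) = 890.3; v² = 4.5369.
t = (890.3 − 0.229)/4.5369 = 196 days (vs. the pure-advection estimate x/v = 196 d).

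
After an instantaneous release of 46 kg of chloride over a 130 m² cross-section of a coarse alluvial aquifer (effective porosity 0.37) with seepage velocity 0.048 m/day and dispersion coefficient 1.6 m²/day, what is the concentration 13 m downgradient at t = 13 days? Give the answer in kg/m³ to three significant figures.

0.00939 kg/m³

For an instantaneous plane source, C(x,t) = M/(n_e·A·√(4πDt)) · exp(−(x−vt)²/(4Dt)), with n_e·A the pore (flow) area.
Plume center vt = 0.048 × 13 = 0.624 m, so the well at 13 m is 12.376 m downgradient of the peak.
√(4πDt) = 16.17 m, giving peak height M/(n_e·A·√(4πDt)) = 46/(0.37 × 130 × 16.17) = 0.05914 kg/m³.
(x−vt)²/(4Dt) = (12.376)²/(4 × 1.6 × 13) = 1.841; exp(−1.841) = 0.1587.
C = 0.05914 × 0.1587 = 0.00939 kg/m³.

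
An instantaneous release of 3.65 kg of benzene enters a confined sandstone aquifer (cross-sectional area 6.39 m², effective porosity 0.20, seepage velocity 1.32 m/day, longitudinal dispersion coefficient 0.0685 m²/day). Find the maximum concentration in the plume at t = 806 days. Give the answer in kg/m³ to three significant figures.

The peak of an instantaneous 1D plume sits at x = vt; there the Gaussian factor is 1 and C_max = M/(n_e·A·√(4πDt)), where n_e·A is the pore area the mass is dissolved in.
√(4πDt) = √(4π × 0.0685 × 806) = 26.34 m, so C_max = 3.65/(0.20 × 6.39 × 26.34) = 0.108 kg/m³.

0.108 kg/m³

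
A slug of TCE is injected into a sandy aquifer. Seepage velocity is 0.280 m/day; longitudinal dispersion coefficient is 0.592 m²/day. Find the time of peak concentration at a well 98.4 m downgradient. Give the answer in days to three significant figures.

344 days

For the 1D instantaneous-source solution, setting ∂C/∂t = 0 at fixed x gives v²t² + 2Dt − x² = 0, so t = (√(D² + v²x²) − D)/v².
√(D² + v²x²) = √(0.592² + 0.280² × 98.4²) = 27.56; v² = 0.0784.
t = (27.56 − 0.592)/0.0784 = 344 days (vs. the pure-advection estimate x/v = 351 d).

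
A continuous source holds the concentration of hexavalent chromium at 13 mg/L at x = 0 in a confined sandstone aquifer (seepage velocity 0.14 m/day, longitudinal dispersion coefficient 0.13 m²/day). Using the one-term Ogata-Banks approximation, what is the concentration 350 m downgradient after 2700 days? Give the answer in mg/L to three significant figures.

11.1 mg/L

For a continuous step input, C/C₀ ≈ ½·erfc((x−vt)/(2√(Dt))).
vt = 0.14 × 2700 = 378 m and 2√(Dt) = 2√(0.13 × 2700) = 37.47 m.
Argument (x−vt)/(2√(Dt)) = (350 − 378)/37.47 = -0.7473; ½·erfc(-0.7473) = 0.8547.
C = 13 × 0.8547 = 11.1 mg/L.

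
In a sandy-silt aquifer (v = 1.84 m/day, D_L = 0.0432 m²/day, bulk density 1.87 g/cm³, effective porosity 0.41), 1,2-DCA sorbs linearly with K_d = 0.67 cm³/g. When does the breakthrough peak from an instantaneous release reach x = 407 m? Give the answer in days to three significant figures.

Retardation factor R = 1 + ρ_b·K_d/n = 1 + 1.87 × 0.67/0.41 = 4.056.
Sorption retards both mechanisms: v_R = v/R = 0.4536 m/day, D_R = D/R = 0.01065 m²/day.
Peak time from v_R²t² + 2D_R t − x² = 0: t = (√(D_R² + v_R²x²) − D_R)/v_R².
√(D_R² + v_R²x²) = √(0.01065² + 0.4536² × 407²) = 184.6; v_R² = 0.2058.
t = (184.6 − 0.01065)/0.2058 = 897 days.

897 days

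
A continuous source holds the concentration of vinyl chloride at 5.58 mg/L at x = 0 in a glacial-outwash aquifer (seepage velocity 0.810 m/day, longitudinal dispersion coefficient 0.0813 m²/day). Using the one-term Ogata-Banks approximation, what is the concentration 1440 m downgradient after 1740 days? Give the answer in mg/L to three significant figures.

For a continuous step input, C/C₀ ≈ ½·erfc((x−vt)/(2√(Dt))).
vt = 0.810 × 1740 = 1409.4 m and 2√(Dt) = 2√(0.0813 × 1740) = 23.79 m.
Argument (x−vt)/(2√(Dt)) = (1440 − 1409.4)/23.79 = 1.286; ½·erfc(1.286) = 0.03448.
C = 5.58 × 0.03448 = 0.192 mg/L.

0.192 mg/L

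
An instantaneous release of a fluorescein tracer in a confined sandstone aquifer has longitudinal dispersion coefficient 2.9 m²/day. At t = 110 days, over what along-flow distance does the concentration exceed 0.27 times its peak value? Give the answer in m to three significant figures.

81.7 m

The plume is Gaussian with σ = √(2Dt) = √(2 × 2.9 × 110) = 25.26 m.
C/C_peak = exp(−Δx²/(2σ²)) = 0.27 ⇒ Δx = σ·√(−2 ln 0.27) = 25.26 × 1.618 = 40.87 m.
Width = 2Δx = 81.7 m.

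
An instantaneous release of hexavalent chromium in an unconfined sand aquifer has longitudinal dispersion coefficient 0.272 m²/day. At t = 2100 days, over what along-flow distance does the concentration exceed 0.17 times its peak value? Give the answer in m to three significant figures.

127 m

The plume is Gaussian with σ = √(2Dt) = √(2 × 0.272 × 2100) = 33.80 m.
C/C_peak = exp(−Δx²/(2σ²)) = 0.17 ⇒ Δx = σ·√(−2 ln 0.17) = 33.80 × 1.883 = 63.65 m.
Width = 2Δx = 127 m.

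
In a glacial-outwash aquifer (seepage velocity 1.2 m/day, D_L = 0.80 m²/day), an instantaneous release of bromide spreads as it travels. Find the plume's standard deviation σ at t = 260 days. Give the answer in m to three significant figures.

Dispersive spreading gives a Gaussian with σ² = 2Dt; advection only shifts the center.
σ = √(2 × 0.80 × 260) = 20.4 m.

20.4 m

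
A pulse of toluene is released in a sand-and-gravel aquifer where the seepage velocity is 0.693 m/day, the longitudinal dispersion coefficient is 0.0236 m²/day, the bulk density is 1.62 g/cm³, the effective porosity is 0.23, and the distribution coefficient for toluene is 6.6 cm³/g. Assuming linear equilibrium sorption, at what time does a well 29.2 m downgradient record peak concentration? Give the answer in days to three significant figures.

Retardation factor R = 1 + ρ_b·K_d/n = 1 + 1.62 × 6.6/0.23 = 47.49.
Sorption retards both mechanisms: v_R = v/R = 0.01459 m/day, D_R = D/R = 0.0004969 m²/day.
Peak time from v_R²t² + 2D_R t − x² = 0: t = (√(D_R² + v_R²x²) − D_R)/v_R².
√(D_R² + v_R²x²) = √(0.0004969² + 0.01459² × 29.2²) = 0.4260; v_R² = 0.0002129.
t = (0.4260 − 0.0004969)/0.0002129 = 2000 days.

2000 days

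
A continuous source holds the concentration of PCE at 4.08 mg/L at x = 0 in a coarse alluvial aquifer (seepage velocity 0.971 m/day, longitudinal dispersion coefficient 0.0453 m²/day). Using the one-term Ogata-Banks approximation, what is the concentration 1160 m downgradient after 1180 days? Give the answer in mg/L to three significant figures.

0.345 mg/L

For a continuous step input, C/C₀ ≈ ½·erfc((x−vt)/(2√(Dt))).
vt = 0.971 × 1180 = 1145.78 m and 2√(Dt) = 2√(0.0453 × 1180) = 14.62 m.
Argument (x−vt)/(2√(Dt)) = (1160 − 1145.78)/14.62 = 0.9726; ½·erfc(0.9726) = 0.08449.
C = 4.08 × 0.08449 = 0.345 mg/L.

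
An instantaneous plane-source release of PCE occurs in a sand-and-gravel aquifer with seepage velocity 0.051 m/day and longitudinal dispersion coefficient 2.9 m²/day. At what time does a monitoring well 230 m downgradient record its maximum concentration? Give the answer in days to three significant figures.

For the 1D instantaneous-source solution, setting ∂C/∂t = 0 at fixed x gives v²t² + 2Dt − x² = 0, so t = (√(D² + v²x²) − D)/v².
√(D² + v²x²) = √(2.9² + 0.051² × 230²) = 12.08; v² = 0.002601.
t = (12.08 − 2.9)/0.002601 = 3530 days (vs. the pure-advection estimate x/v = 4510 d).

3530 days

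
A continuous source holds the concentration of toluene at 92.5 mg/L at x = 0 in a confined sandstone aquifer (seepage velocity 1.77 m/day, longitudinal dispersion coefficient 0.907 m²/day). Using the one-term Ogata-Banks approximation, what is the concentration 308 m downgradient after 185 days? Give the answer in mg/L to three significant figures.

For a continuous step input, C/C₀ ≈ ½·erfc((x−vt)/(2√(Dt))).
vt = 1.77 × 185 = 327.45 m and 2√(Dt) = 2√(0.907 × 185) = 25.91 m.
Argument (x−vt)/(2√(Dt)) = (308 − 327.45)/25.91 = -0.7507; ½·erfc(-0.7507) = 0.8558.
C = 92.5 × 0.8558 = 79.2 mg/L.

79.2 mg/L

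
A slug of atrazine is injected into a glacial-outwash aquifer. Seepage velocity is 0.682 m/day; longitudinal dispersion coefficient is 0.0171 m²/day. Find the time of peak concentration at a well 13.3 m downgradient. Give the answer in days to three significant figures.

For the 1D instantaneous-source solution, setting ∂C/∂t = 0 at fixed x gives v²t² + 2Dt − x² = 0, so t = (√(D² + v²x²) − D)/v².
√(D² + v²x²) = √(0.0171² + 0.682² × 13.3²) = 9.071; v² = 0.465124.
t = (9.071 − 0.0171)/0.465124 = 19.5 days (vs. the pure-advection estimate x/v = 19.5 d).

19.5 days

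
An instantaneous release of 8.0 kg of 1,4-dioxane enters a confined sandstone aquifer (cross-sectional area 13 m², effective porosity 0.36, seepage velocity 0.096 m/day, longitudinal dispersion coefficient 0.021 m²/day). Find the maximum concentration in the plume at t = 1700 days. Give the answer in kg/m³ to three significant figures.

The peak of an instantaneous 1D plume sits at x = vt; there the Gaussian factor is 1 and C_max = M/(n_e·A·√(4πDt)), where n_e·A is the pore area the mass is dissolved in.
√(4πDt) = √(4π × 0.021 × 1700) = 21.18 m, so C_max = 8.0/(0.36 × 13 × 21.18) = 0.0807 kg/m³.

0.0807 kg/m³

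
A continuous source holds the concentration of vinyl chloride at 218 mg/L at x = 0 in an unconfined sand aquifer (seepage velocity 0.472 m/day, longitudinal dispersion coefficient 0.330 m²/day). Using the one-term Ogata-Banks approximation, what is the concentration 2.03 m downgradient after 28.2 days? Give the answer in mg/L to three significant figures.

For a continuous step input, C/C₀ ≈ ½·erfc((x−vt)/(2√(Dt))).
vt = 0.472 × 28.2 = 13.3104 m and 2√(Dt) = 2√(0.330 × 28.2) = 6.101 m.
Argument (x−vt)/(2√(Dt)) = (2.03 − 13.3104)/6.101 = -1.849; ½·erfc(-1.849) = 0.9955.
C = 218 × 0.9955 = 217 mg/L.

217 mg/L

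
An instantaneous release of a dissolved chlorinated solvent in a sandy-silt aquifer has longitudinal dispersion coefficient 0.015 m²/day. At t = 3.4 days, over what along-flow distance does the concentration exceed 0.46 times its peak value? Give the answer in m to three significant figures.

0.796 m

The plume is Gaussian with σ = √(2Dt) = √(2 × 0.015 × 3.4) = 0.3194 m.
C/C_peak = exp(−Δx²/(2σ²)) = 0.46 ⇒ Δx = σ·√(−2 ln 0.46) = 0.3194 × 1.246 = 0.3980 m.
Width = 2Δx = 0.796 m.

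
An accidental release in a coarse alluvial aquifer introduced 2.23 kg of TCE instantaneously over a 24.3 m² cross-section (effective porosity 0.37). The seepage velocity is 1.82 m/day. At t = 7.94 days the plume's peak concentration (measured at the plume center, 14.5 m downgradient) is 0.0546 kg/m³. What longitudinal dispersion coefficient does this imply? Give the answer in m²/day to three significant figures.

0.207 m²/day

At the plume center C_max = M/(n_e·A·√(4πDt)), so D = M²/(4πt·(n_e·A·C_max)²).
n_e·A·C_max = 0.37 × 24.3 × 0.0546 = 0.4909 kg/m.
D = 2.23²/(4π × 7.94 × 0.4909²) = 0.207 m²/day.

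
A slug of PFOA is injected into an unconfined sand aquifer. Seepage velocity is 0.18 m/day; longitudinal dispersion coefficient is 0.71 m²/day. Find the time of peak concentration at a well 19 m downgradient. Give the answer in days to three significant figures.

85.9 days

For the 1D instantaneous-source solution, setting ∂C/∂t = 0 at fixed x gives v²t² + 2Dt − x² = 0, so t = (√(D² + v²x²) − D)/v².
√(D² + v²x²) = √(0.71² + 0.18² × 19²) = 3.493; v² = 0.0324.
t = (3.493 − 0.71)/0.0324 = 85.9 days (vs. the pure-advection estimate x/v = 106 d).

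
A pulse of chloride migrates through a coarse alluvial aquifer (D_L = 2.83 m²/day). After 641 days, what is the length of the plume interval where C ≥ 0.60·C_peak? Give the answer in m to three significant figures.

122 m

The plume is Gaussian with σ = √(2Dt) = √(2 × 2.83 × 641) = 60.23 m.
C/C_peak = exp(−Δx²/(2σ²)) = 0.60 ⇒ Δx = σ·√(−2 ln 0.60) = 60.23 × 1.011 = 60.89 m.
Width = 2Δx = 122 m.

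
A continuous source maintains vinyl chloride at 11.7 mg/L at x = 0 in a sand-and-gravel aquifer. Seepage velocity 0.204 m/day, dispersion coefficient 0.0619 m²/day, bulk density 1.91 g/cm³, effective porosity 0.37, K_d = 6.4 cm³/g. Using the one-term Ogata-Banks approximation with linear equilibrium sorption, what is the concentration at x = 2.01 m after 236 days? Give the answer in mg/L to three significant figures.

3.04 mg/L

Retardation factor R = 1 + ρ_b·K_d/n = 1 + 1.91 × 6.4/0.37 = 34.04.
Sorption retards both mechanisms: v_R = v/R = 0.005993 m/day, D_R = D/R = 0.001818 m²/day.
v_R·t = 0.005993 × 236 = 1.414348 m; 2√(D_R t) = 1.310 m; argument = (2.01 − 1.414348)/1.310 = 0.4547.
C = C₀ × ½·erfc(0.4547) = 11.7 × 0.2601 = 3.04 mg/L.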